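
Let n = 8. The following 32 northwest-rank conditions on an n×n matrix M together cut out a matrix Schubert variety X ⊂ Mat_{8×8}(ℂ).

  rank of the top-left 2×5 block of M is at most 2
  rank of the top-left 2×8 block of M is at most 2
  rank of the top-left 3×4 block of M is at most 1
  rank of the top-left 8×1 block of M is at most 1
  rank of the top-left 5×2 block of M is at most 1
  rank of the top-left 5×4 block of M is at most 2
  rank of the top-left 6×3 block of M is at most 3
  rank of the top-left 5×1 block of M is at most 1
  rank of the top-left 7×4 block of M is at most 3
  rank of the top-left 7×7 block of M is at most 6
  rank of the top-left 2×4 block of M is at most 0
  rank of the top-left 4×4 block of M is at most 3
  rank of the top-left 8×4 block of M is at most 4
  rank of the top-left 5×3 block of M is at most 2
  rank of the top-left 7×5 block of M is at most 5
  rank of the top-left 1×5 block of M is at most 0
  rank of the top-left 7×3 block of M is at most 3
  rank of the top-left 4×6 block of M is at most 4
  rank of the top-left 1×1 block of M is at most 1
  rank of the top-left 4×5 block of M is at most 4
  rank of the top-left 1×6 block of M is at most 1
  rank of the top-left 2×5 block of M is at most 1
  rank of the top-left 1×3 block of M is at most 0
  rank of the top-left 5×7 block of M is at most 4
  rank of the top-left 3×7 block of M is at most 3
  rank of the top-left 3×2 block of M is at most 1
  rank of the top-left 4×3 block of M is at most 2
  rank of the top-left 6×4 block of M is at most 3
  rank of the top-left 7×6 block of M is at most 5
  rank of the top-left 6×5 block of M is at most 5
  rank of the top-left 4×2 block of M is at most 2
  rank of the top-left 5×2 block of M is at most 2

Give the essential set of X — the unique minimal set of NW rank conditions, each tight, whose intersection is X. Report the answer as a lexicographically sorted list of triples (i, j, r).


Computing R[i][j] = min implied NW-rank bound (n=8, 32 conditions):

  0, 0, 0, 0, 0, 1, 1, 1
  0, 0, 0, 0, 1, 2, 2, 2
  1, 1, 1, 1, 2, 3, 3, 3
  1, 1, 2, 2, 3, 4, 4, 4
  1, 1, 2, 2, 3, 4, 4, 5
  1, 2, 3, 3, 4, 5, 5, 6
  1, 2, 3, 3, 4, 5, 6, 7
  1, 2, 3, 4, 5, 6, 7, 8

hence w(1..8) = (6, 5, 1, 3, 8, 2, 7, 4).

Fulton essential set (6 of the 14 Rothe cells):

[(1, 5, 0), (2, 4, 0), (5, 2, 1), (5, 4, 2), (5, 7, 4), (7, 4, 3)]


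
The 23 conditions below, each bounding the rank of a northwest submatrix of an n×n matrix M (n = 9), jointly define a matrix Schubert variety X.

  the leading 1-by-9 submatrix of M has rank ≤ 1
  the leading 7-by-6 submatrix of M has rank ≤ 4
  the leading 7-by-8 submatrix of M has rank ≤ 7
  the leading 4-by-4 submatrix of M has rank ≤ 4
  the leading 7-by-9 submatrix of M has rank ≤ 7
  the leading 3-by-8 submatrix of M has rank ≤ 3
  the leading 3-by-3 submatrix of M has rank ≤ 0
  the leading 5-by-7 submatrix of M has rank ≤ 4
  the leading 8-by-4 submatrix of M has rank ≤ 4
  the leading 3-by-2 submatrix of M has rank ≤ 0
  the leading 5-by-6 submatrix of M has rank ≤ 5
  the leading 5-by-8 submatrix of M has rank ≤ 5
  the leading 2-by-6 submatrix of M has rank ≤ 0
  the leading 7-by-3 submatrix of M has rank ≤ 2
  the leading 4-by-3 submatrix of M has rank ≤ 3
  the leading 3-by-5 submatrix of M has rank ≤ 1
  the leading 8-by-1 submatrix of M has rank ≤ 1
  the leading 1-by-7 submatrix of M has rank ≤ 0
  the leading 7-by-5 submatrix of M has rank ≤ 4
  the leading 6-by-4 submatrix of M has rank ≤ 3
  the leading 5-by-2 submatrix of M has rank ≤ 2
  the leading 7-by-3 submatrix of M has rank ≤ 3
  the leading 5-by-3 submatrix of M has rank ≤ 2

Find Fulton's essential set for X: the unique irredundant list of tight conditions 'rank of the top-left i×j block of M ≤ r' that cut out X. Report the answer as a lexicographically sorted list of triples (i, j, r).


Propagating the 23 rank bounds to every northwest block:

  i=1: 0 | 0 | 0 | 0 | 0 | 0 | 0 | 1 | 1
  i=2: 0 | 0 | 0 | 0 | 0 | 0 | 1 | 2 | 2
  i=3: 0 | 0 | 0 | 1 | 1 | 1 | 2 | 3 | 3
  i=4: 1 | 1 | 1 | 2 | 2 | 2 | 3 | 4 | 4
  i=5: 1 | 2 | 2 | 3 | 3 | 3 | 4 | 5 | 5
  i=6: 1 | 2 | 2 | 3 | 4 | 4 | 5 | 6 | 6
  i=7: 1 | 2 | 2 | 3 | 4 | 4 | 5 | 6 | 7
  i=8: 1 | 2 | 3 | 4 | 5 | 5 | 6 | 7 | 8
  i=9: 1 | 2 | 3 | 4 | 5 | 6 | 7 | 8 | 9

hence w(1..9) = (8, 7, 4, 1, 2, 5, 9, 3, 6).

5 SE-corners of the 19-cell Rothe diagram give Ess(w):

[(1, 7, 0), (2, 6, 0), (3, 3, 0), (7, 3, 2), (7, 6, 4)]


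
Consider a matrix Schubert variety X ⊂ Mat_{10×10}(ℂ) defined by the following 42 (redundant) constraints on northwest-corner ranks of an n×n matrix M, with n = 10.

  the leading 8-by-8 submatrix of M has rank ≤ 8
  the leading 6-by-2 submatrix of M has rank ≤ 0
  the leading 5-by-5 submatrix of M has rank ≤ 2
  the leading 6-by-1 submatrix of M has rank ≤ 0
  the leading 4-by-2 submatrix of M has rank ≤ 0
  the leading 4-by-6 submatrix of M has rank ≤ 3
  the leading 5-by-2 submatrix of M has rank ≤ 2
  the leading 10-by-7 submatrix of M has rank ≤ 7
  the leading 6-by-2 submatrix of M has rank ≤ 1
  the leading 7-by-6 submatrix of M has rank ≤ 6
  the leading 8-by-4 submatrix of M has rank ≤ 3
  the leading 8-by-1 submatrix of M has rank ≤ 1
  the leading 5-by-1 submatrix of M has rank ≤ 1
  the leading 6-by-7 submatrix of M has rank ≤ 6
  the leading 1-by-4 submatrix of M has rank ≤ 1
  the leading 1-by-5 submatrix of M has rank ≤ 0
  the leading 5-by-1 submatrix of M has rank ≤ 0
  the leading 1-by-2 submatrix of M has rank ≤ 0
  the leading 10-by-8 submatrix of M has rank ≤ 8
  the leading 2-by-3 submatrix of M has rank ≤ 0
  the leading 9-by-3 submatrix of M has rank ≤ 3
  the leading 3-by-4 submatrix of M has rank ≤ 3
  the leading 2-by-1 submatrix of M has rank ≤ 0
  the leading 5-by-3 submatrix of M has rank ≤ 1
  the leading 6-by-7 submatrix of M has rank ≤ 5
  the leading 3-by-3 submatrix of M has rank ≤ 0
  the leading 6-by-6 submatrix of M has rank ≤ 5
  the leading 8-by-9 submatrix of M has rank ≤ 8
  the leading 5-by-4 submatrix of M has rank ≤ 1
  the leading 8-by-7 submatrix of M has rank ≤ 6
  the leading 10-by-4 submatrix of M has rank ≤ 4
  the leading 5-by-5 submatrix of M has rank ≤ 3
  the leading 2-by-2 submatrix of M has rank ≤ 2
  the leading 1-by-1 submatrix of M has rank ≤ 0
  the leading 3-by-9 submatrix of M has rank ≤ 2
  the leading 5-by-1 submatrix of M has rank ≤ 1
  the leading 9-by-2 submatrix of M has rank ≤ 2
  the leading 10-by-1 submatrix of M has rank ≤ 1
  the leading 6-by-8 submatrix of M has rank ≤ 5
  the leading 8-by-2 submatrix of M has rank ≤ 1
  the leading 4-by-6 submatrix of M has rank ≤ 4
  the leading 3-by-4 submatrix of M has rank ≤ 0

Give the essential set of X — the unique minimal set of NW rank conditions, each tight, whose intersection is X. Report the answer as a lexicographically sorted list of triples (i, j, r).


The tightest implied rank at each (i,j), from the 42 conditions:

  row 1: 0, 0, 0, 0, 0, 1, 1, 1, 1, 1
  row 2: 0, 0, 0, 0, 1, 2, 2, 2, 2, 2
  row 3: 0, 0, 0, 0, 1, 2, 2, 2, 2, 3
  row 4: 0, 0, 1, 1, 2, 3, 3, 3, 3, 4
  row 5: 0, 0, 1, 1, 2, 3, 4, 4, 4, 5
  row 6: 0, 0, 1, 2, 3, 4, 5, 5, 5, 6
  row 7: 1, 1, 2, 3, 4, 5, 6, 6, 6, 7
  row 8: 1, 1, 2, 3, 4, 5, 6, 7, 7, 8
  row 9: 1, 2, 3, 4, 5, 6, 7, 8, 8, 9
  row 10: 1, 2, 3, 4, 5, 6, 7, 8, 9, 10

hence w(1..10) = (6, 5, 10, 3, 7, 4, 1, 8, 2, 9).

Rothe diagram D(w) (24 cells), 6 SE-corners (essential conditions):

[(1, 5, 0), (3, 4, 0), (3, 9, 2), (5, 4, 1), (6, 2, 0), (8, 2, 1)]


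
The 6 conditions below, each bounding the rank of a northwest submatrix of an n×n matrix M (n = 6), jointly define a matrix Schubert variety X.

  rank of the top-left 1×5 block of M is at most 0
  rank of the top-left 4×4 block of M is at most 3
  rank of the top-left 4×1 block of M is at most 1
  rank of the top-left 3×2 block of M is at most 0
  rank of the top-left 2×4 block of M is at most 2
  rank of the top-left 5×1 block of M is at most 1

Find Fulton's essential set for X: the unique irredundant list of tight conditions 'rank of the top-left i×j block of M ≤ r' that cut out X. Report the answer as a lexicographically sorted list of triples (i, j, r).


Computing R[i][j] = min implied NW-rank bound (n=6, 6 conditions):

  i=1: 0 0 0 0 0 1
  i=2: 0 0 1 1 1 2
  i=3: 0 0 1 2 2 3
  i=4: 1 1 2 3 3 4
  i=5: 1 2 3 4 4 5
  i=6: 1 2 3 4 5 6

hence w(1..6) = (6, 3, 4, 1, 2, 5).

2 SE-corners of the 9-cell Rothe diagram give Ess(w):

[(1, 5, 0), (3, 2, 0)]


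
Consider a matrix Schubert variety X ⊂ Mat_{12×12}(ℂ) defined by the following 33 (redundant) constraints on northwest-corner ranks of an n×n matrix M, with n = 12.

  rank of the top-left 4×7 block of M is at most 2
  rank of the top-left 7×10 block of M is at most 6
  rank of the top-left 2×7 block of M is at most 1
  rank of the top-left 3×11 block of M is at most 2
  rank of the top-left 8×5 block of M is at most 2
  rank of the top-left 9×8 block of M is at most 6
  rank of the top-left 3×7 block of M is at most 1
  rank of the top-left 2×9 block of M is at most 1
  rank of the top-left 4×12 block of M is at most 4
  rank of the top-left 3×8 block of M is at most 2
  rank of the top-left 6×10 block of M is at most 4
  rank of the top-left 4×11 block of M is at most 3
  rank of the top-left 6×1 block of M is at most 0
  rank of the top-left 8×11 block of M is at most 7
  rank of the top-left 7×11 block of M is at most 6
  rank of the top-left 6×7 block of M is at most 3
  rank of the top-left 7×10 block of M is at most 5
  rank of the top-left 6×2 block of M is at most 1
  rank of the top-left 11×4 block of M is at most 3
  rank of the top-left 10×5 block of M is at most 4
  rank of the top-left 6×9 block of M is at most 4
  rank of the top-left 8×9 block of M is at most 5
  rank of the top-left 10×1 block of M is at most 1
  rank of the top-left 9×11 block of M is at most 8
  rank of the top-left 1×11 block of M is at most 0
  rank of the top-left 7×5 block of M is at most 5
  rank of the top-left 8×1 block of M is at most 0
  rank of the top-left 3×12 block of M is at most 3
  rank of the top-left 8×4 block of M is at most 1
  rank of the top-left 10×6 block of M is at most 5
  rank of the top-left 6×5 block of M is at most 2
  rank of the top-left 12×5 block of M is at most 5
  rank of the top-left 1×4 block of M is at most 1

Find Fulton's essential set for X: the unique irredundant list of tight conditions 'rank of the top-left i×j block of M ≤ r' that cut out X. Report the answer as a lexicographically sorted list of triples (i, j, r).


Reconstructing r_w from the 33 given conditions:

  R[1]: 0 0 0 0 0 0 0 0 0 0 0 1
  R[2]: 0 1 1 1 1 1 1 1 1 1 1 2
  R[3]: 0 1 1 1 1 1 1 2 2 2 2 3
  R[4]: 0 1 1 1 2 2 2 3 3 3 3 4
  R[5]: 0 1 1 1 2 3 3 4 4 4 4 5
  R[6]: 0 1 1 1 2 3 3 4 4 4 5 6
  R[7]: 0 1 1 1 2 3 4 5 5 5 6 7
  R[8]: 0 1 1 1 2 3 4 5 5 6 7 8
  R[9]: 1 2 2 2 3 4 5 6 6 7 8 9
  R[10]: 1 2 3 3 4 5 6 7 7 8 9 10
  R[11]: 1 2 3 3 4 5 6 7 8 9 10 11
  R[12]: 1 2 3 4 5 6 7 8 9 10 11 12

so w = (12, 2, 8, 5, 6, 11, 7, 10, 1, 3, 9, 4).

D(w) has 38 cells with 8 SE-corners; essential set:

[(1, 11, 0), (3, 7, 1), (6, 7, 3), (6, 10, 4), (8, 1, 0), (8, 4, 1), (8, 9, 5), (11, 4, 3)]


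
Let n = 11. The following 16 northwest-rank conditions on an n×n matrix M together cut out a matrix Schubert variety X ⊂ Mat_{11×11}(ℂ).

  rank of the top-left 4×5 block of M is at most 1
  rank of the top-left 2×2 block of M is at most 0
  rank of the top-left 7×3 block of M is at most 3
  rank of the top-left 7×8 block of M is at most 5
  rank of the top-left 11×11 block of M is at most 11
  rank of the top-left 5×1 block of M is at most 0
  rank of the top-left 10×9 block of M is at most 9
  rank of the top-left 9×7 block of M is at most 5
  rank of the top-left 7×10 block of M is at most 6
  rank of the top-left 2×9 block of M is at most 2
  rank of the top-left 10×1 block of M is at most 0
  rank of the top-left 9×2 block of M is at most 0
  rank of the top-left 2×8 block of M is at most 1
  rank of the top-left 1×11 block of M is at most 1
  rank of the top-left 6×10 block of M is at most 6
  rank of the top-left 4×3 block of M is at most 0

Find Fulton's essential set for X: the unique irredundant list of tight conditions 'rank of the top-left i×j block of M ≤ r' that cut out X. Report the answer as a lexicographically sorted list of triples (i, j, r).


Computing R[i][j] = min implied NW-rank bound (n=11, 16 conditions):

  R[1]: 0  0  0  1  1  1  1  1  1  1  1
  R[2]: 0  0  0  1  1  1  1  1  2  2  2
  R[3]: 0  0  0  1  1  2  2  2  3  3  3
  R[4]: 0  0  0  1  1  2  3  3  4  4  4
  R[5]: 0  0  1  2  2  3  4  4  5  5  5
  R[6]: 0  0  1  2  3  4  5  5  6  6  6
  R[7]: 0  0  1  2  3  4  5  5  6  6  7
  R[8]: 0  0  1  2  3  4  5  6  7  7  8
  R[9]: 0  0  1  2  3  4  5  6  7  8  9
  R[10]: 0  1  2  3  4  5  6  7  8  9  10
  R[11]: 1  2  3  4  5  6  7  8  9  10  11

second differences of R give the permutation w = (4, 9, 6, 7, 3, 5, 11, 8, 10, 2, 1).

7 SE-corners of the 31-cell Rothe diagram give Ess(w):

[(2, 8, 1), (4, 3, 0), (4, 5, 1), (7, 8, 5), (7, 10, 6), (9, 2, 0), (10, 1, 0)]


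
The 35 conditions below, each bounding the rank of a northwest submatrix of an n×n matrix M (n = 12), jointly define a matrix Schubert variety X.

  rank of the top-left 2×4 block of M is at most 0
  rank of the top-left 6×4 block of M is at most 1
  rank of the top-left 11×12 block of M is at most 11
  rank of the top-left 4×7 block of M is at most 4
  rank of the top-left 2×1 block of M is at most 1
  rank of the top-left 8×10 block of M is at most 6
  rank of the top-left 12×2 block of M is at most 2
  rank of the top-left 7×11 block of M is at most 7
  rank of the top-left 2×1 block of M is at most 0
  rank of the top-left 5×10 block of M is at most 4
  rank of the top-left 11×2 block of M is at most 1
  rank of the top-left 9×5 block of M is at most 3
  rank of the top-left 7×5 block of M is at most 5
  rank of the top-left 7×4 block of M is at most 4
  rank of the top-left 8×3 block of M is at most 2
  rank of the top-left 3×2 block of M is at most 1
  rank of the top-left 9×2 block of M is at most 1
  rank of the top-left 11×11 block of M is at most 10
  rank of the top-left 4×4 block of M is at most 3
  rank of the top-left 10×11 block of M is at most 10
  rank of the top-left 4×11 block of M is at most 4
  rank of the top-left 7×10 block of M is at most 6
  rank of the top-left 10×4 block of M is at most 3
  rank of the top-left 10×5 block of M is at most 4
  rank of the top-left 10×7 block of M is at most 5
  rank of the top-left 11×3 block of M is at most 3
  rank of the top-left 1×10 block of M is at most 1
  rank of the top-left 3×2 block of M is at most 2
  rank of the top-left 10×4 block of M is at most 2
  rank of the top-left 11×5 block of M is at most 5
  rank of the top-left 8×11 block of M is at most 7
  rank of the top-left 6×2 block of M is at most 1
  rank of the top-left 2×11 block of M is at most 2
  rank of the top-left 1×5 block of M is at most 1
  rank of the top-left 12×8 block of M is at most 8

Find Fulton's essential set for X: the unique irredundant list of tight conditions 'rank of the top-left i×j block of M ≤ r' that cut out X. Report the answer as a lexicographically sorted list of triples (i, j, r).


Rank table r_w(12×12) implied by the 35 constraints:

  i=1: 0 | 0 | 0 | 0 | 1 | 1 | 1 | 1 | 1 | 1 | 1 | 1
  i=2: 0 | 0 | 0 | 0 | 1 | 2 | 2 | 2 | 2 | 2 | 2 | 2
  i=3: 1 | 1 | 1 | 1 | 2 | 3 | 3 | 3 | 3 | 3 | 3 | 3
  i=4: 1 | 1 | 1 | 1 | 2 | 3 | 4 | 4 | 4 | 4 | 4 | 4
  i=5: 1 | 1 | 1 | 1 | 2 | 3 | 4 | 4 | 4 | 4 | 5 | 5
  i=6: 1 | 1 | 1 | 1 | 2 | 3 | 4 | 5 | 5 | 5 | 6 | 6
  i=7: 1 | 1 | 2 | 2 | 3 | 4 | 5 | 6 | 6 | 6 | 7 | 7
  i=8: 1 | 1 | 2 | 2 | 3 | 4 | 5 | 6 | 6 | 6 | 7 | 8
  i=9: 1 | 1 | 2 | 2 | 3 | 4 | 5 | 6 | 7 | 7 | 8 | 9
  i=10: 1 | 1 | 2 | 2 | 3 | 4 | 5 | 6 | 7 | 8 | 9 | 10
  i=11: 1 | 1 | 2 | 3 | 4 | 5 | 6 | 7 | 8 | 9 | 10 | 11
  i=12: 1 | 2 | 3 | 4 | 5 | 6 | 7 | 8 | 9 | 10 | 11 | 12

second differences of R give the permutation w = (5, 6, 1, 7, 11, 8, 3, 12, 9, 10, 4, 2).

Fulton essential set (6 of the 30 Rothe cells):

[(2, 4, 0), (5, 10, 4), (6, 4, 1), (8, 10, 6), (10, 4, 2), (11, 2, 1)]


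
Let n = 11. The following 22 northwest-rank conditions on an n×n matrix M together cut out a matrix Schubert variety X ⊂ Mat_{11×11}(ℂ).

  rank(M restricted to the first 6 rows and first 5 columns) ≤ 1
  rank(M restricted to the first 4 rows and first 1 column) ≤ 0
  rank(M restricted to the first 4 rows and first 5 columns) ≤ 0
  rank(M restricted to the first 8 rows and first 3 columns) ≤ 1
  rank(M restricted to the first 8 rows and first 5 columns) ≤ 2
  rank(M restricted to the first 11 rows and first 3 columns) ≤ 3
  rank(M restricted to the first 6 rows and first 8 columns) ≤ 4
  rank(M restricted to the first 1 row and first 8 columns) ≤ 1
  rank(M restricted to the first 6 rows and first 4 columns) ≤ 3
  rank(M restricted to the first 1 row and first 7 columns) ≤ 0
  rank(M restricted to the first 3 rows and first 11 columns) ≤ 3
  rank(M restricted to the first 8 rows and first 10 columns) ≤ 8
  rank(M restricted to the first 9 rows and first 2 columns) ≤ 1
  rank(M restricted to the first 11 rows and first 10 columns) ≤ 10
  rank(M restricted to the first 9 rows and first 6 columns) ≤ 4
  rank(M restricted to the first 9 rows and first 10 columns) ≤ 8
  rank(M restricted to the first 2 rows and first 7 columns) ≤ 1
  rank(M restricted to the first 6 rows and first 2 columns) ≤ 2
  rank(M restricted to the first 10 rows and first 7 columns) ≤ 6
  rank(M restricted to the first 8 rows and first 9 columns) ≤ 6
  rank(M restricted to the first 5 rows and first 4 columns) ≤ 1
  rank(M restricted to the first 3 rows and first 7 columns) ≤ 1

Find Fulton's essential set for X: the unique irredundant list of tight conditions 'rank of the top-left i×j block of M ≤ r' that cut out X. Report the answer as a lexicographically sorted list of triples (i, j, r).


Reconstructing r_w from the 22 given conditions:

  0 0 0 0 0 0 0 1 1 1 1
  0 0 0 0 0 1 1 2 2 2 2
  0 0 0 0 0 1 1 2 3 3 3
  0 0 0 0 0 1 2 3 4 4 4
  1 1 1 1 1 2 3 4 5 5 5
  1 1 1 1 1 2 3 4 5 6 6
  1 1 1 2 2 3 4 5 6 7 7
  1 1 1 2 2 3 4 5 6 7 8
  1 1 2 3 3 4 5 6 7 8 9
  1 2 3 4 4 5 6 7 8 9 10
  1 2 3 4 5 6 7 8 9 10 11

so w = (8, 6, 9, 7, 1, 10, 4, 11, 3, 2, 5).

|D(w)|=33, |Ess(w)|=7:

[(1, 7, 0), (3, 7, 1), (4, 5, 0), (6, 5, 1), (8, 3, 1), (8, 5, 2), (9, 2, 1)]


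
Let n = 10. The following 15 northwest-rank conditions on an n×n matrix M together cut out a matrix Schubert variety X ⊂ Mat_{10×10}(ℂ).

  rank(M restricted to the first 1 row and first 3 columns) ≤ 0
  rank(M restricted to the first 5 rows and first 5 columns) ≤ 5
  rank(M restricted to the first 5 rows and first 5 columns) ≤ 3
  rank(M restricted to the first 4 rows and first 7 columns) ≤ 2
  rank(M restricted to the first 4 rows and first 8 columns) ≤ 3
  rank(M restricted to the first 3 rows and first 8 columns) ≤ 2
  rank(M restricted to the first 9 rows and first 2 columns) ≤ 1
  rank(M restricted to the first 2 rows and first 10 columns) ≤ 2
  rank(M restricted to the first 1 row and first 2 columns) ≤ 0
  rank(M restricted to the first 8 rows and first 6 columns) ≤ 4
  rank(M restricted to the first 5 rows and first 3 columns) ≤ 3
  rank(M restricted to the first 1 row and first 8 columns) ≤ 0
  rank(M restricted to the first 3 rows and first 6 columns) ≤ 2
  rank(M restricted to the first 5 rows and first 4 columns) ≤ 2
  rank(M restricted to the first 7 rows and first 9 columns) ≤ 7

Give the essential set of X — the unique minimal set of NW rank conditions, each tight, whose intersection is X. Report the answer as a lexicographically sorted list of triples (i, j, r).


Rank table r_w(10×10) implied by the 15 constraints:

  R[1]: 0 | 0 | 0 | 0 | 0 | 0 | 0 | 0 | 1 | 1
  R[2]: 1 | 1 | 1 | 1 | 1 | 1 | 1 | 1 | 2 | 2
  R[3]: 1 | 1 | 2 | 2 | 2 | 2 | 2 | 2 | 3 | 3
  R[4]: 1 | 1 | 2 | 2 | 2 | 2 | 2 | 3 | 4 | 4
  R[5]: 1 | 1 | 2 | 2 | 3 | 3 | 3 | 4 | 5 | 5
  R[6]: 1 | 1 | 2 | 3 | 4 | 4 | 4 | 5 | 6 | 6
  R[7]: 1 | 1 | 2 | 3 | 4 | 4 | 5 | 6 | 7 | 7
  R[8]: 1 | 1 | 2 | 3 | 4 | 4 | 5 | 6 | 7 | 8
  R[9]: 1 | 1 | 2 | 3 | 4 | 5 | 6 | 7 | 8 | 9
  R[10]: 1 | 2 | 3 | 4 | 5 | 6 | 7 | 8 | 9 | 10

second differences of R give the permutation w = (9, 1, 3, 8, 5, 4, 7, 10, 6, 2).

Fulton essential set (5 of the 22 Rothe cells):

[(1, 8, 0), (4, 7, 2), (5, 4, 2), (8, 6, 4), (9, 2, 1)]


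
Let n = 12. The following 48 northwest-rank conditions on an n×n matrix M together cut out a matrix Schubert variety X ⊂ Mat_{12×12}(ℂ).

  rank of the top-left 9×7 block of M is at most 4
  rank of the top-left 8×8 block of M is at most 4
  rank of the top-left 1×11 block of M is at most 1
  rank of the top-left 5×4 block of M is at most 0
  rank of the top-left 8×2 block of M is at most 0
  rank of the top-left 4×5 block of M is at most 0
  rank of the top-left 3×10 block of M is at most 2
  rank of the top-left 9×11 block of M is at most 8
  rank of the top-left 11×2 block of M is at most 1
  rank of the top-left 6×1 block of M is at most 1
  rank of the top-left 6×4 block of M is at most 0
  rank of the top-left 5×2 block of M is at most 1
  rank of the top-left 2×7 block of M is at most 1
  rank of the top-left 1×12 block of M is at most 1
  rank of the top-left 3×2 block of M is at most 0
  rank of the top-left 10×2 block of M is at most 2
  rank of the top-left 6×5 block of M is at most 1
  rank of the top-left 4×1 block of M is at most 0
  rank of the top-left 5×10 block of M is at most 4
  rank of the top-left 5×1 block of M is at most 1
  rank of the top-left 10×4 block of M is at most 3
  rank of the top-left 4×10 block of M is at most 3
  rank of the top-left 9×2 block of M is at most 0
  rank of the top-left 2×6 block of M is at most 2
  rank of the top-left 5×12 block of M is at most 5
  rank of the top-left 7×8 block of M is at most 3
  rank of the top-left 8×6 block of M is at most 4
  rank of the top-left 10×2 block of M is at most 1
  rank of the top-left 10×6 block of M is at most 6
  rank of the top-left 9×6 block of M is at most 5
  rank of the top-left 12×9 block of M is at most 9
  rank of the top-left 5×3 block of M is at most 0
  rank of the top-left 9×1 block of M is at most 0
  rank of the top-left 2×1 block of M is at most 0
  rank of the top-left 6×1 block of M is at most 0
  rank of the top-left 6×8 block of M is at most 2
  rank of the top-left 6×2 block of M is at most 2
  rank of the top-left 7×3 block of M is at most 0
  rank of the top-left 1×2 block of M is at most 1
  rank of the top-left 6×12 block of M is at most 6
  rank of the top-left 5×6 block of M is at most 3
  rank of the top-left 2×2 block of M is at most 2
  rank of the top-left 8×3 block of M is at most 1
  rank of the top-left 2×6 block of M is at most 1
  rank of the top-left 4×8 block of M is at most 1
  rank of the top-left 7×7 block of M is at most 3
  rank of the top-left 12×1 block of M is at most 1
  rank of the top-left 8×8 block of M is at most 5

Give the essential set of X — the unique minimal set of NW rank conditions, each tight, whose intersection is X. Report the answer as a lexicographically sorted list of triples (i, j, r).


The tightest implied rank at each (i,j), from the 48 conditions:

  0 | 0 | 0 | 0 | 0 | 1 | 1 | 1 | 1 | 1 | 1 | 1
  0 | 0 | 0 | 0 | 0 | 1 | 1 | 1 | 2 | 2 | 2 | 2
  0 | 0 | 0 | 0 | 0 | 1 | 1 | 1 | 2 | 2 | 3 | 3
  0 | 0 | 0 | 0 | 0 | 1 | 1 | 1 | 2 | 3 | 4 | 4
  0 | 0 | 0 | 0 | 1 | 2 | 2 | 2 | 3 | 4 | 5 | 5
  0 | 0 | 0 | 0 | 1 | 2 | 2 | 2 | 3 | 4 | 5 | 6
  0 | 0 | 0 | 1 | 2 | 3 | 3 | 3 | 4 | 5 | 6 | 7
  0 | 0 | 1 | 2 | 3 | 4 | 4 | 4 | 5 | 6 | 7 | 8
  0 | 0 | 1 | 2 | 3 | 4 | 4 | 5 | 6 | 7 | 8 | 9
  1 | 1 | 2 | 3 | 4 | 5 | 5 | 6 | 7 | 8 | 9 | 10
  1 | 1 | 2 | 3 | 4 | 5 | 6 | 7 | 8 | 9 | 10 | 11
  1 | 2 | 3 | 4 | 5 | 6 | 7 | 8 | 9 | 10 | 11 | 12

so w = (6, 9, 11, 10, 5, 12, 4, 3, 8, 1, 7, 2).

|D(w)|=46, |Ess(w)|=9:

[(3, 10, 2), (4, 5, 0), (4, 8, 1), (6, 4, 0), (6, 8, 2), (7, 3, 0), (9, 2, 0), (9, 7, 4), (11, 2, 1)]


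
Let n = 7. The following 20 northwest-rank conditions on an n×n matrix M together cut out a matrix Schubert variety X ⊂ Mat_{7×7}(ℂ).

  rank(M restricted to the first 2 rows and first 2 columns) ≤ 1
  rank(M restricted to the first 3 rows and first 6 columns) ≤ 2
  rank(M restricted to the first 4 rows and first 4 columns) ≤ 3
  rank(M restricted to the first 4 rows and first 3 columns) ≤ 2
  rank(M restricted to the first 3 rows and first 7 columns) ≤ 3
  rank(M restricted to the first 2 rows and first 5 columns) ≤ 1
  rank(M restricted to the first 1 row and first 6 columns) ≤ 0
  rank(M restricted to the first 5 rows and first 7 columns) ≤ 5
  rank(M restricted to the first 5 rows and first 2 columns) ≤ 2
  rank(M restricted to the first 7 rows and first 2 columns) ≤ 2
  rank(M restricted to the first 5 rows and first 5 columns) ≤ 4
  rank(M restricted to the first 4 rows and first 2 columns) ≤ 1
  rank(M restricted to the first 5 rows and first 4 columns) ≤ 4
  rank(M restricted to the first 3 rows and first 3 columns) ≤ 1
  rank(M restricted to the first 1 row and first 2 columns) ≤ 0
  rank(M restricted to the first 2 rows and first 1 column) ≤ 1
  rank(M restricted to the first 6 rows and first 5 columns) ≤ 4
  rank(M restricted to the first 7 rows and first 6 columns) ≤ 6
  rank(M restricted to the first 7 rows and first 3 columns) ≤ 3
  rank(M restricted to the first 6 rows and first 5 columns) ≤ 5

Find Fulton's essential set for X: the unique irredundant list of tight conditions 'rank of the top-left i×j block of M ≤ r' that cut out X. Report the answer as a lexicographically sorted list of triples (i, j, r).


Recovering R(i,j) via the rank-extension bound from the 20 conditions:

  R[1]: 0 0 0 0 0 0 1
  R[2]: 1 1 1 1 1 1 2
  R[3]: 1 1 1 2 2 2 3
  R[4]: 1 1 2 3 3 3 4
  R[5]: 1 2 3 4 4 4 5
  R[6]: 1 2 3 4 4 5 6
  R[7]: 1 2 3 4 5 6 7

hence w(1..7) = (7, 1, 4, 3, 2, 6, 5).

D(w) has 10 cells with 4 SE-corners; essential set:

[(1, 6, 0), (3, 3, 1), (4, 2, 1), (6, 5, 4)]


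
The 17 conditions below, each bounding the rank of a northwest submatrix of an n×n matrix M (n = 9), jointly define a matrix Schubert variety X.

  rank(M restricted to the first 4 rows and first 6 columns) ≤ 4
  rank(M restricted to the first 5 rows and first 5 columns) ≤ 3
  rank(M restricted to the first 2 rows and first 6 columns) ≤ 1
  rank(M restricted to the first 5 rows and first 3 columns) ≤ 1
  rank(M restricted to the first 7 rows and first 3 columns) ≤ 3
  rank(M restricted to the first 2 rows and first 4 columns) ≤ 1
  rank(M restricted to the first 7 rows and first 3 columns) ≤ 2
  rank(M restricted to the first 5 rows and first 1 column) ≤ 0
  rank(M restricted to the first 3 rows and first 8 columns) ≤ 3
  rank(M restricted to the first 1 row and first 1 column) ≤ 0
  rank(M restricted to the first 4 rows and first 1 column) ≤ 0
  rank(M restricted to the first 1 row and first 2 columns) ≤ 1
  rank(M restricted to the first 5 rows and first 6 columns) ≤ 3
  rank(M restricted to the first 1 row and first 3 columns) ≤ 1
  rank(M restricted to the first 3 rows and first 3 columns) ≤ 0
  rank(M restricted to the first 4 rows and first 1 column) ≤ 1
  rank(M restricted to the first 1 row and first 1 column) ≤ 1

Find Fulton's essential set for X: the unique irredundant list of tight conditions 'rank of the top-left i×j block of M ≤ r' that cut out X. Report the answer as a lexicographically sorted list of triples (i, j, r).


Recovering R(i,j) via the rank-extension bound from the 17 conditions:

  i=1: 0, 0, 0, 1, 1, 1, 1, 1, 1
  i=2: 0, 0, 0, 1, 1, 1, 2, 2, 2
  i=3: 0, 0, 0, 1, 2, 2, 3, 3, 3
  i=4: 0, 1, 1, 2, 3, 3, 4, 4, 4
  i=5: 0, 1, 1, 2, 3, 3, 4, 5, 5
  i=6: 1, 2, 2, 3, 4, 4, 5, 6, 6
  i=7: 1, 2, 2, 3, 4, 5, 6, 7, 7
  i=8: 1, 2, 3, 4, 5, 6, 7, 8, 8
  i=9: 1, 2, 3, 4, 5, 6, 7, 8, 9

giving w = (4, 7, 5, 2, 8, 1, 6, 3, 9) via Δ²R.

ℓ(w)=16; the 6 essential cells (i,j,r):

[(2, 6, 1), (3, 3, 0), (5, 1, 0), (5, 3, 1), (5, 6, 3), (7, 3, 2)]


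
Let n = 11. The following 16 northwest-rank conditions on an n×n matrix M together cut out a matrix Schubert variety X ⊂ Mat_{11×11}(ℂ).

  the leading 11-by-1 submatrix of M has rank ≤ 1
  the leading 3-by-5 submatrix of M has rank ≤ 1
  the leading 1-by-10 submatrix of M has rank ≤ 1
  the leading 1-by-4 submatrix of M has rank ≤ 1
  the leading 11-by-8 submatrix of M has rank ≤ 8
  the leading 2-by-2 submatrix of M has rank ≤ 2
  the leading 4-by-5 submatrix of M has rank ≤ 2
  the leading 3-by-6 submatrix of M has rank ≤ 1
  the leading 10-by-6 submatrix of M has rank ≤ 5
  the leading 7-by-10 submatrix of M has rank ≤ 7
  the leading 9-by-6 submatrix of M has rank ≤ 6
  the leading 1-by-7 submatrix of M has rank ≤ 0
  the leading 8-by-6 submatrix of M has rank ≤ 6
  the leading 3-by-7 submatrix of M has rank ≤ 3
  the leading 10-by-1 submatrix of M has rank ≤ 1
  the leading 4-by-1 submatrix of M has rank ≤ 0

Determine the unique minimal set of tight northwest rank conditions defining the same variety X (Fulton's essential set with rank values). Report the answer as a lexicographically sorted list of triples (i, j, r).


Rank table r_w(11×11) implied by the 16 constraints:

  i=1: 0 | 0 | 0 | 0 | 0 | 0 | 0 | 1 | 1 | 1 | 1
  i=2: 0 | 1 | 1 | 1 | 1 | 1 | 1 | 2 | 2 | 2 | 2
  i=3: 0 | 1 | 1 | 1 | 1 | 1 | 2 | 3 | 3 | 3 | 3
  i=4: 0 | 1 | 2 | 2 | 2 | 2 | 3 | 4 | 4 | 4 | 4
  i=5: 1 | 2 | 3 | 3 | 3 | 3 | 4 | 5 | 5 | 5 | 5
  i=6: 1 | 2 | 3 | 4 | 4 | 4 | 5 | 6 | 6 | 6 | 6
  i=7: 1 | 2 | 3 | 4 | 5 | 5 | 6 | 7 | 7 | 7 | 7
  i=8: 1 | 2 | 3 | 4 | 5 | 5 | 6 | 7 | 8 | 8 | 8
  i=9: 1 | 2 | 3 | 4 | 5 | 5 | 6 | 7 | 8 | 9 | 9
  i=10: 1 | 2 | 3 | 4 | 5 | 5 | 6 | 7 | 8 | 9 | 10
  i=11: 1 | 2 | 3 | 4 | 5 | 6 | 7 | 8 | 9 | 10 | 11

the unique w with this rank table is (8, 2, 7, 3, 1, 4, 5, 9, 10, 11, 6).

4 SE-corners of the 17-cell Rothe diagram give Ess(w):

[(1, 7, 0), (3, 6, 1), (4, 1, 0), (10, 6, 5)]


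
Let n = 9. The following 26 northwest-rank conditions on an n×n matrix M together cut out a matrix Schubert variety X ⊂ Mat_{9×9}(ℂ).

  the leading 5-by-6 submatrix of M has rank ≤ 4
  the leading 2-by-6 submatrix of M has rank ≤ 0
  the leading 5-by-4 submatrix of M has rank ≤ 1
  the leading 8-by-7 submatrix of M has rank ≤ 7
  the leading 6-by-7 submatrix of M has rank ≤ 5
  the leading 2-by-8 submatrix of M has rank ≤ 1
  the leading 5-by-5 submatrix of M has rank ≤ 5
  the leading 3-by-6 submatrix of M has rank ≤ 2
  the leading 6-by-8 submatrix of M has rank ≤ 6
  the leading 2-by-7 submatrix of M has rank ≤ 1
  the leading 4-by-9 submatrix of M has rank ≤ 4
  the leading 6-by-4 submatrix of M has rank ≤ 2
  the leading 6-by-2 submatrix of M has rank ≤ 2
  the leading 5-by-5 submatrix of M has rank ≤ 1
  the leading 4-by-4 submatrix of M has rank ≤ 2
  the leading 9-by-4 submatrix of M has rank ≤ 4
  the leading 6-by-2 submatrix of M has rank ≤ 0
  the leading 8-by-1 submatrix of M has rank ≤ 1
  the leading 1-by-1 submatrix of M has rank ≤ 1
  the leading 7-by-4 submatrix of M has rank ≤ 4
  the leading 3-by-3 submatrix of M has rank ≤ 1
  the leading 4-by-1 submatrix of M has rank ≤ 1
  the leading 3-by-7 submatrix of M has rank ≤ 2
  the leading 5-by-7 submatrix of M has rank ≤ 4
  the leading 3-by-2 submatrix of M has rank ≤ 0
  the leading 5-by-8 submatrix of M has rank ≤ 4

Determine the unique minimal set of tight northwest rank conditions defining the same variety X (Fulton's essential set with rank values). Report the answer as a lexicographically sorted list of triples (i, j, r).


Reconstructing r_w from the 26 given conditions:

  R[1]: 0  0  0  0  0  0  1  1  1
  R[2]: 0  0  0  0  0  0  1  1  2
  R[3]: 0  0  1  1  1  1  2  2  3
  R[4]: 0  0  1  1  1  2  3  3  4
  R[5]: 0  0  1  1  1  2  3  4  5
  R[6]: 0  0  1  2  2  3  4  5  6
  R[7]: 1  1  2  3  3  4  5  6  7
  R[8]: 1  2  3  4  4  5  6  7  8
  R[9]: 1  2  3  4  5  6  7  8  9

the unique w with this rank table is (7, 9, 3, 6, 8, 4, 1, 2, 5).

D(w) has 25 cells with 4 SE-corners; essential set:

[(2, 6, 0), (2, 8, 1), (5, 5, 1), (6, 2, 0)]


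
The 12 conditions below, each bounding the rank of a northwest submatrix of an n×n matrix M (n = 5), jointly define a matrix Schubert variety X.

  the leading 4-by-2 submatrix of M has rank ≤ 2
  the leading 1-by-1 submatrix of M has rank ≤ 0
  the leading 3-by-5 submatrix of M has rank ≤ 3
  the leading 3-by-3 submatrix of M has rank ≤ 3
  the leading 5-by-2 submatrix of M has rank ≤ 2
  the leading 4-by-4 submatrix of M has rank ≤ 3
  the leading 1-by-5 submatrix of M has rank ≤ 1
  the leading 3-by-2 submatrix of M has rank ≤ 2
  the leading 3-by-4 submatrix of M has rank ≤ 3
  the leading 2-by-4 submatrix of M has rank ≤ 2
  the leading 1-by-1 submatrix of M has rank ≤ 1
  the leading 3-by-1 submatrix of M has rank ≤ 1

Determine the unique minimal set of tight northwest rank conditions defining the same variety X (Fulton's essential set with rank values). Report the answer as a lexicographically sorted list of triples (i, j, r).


The tightest implied rank at each (i,j), from the 12 conditions:

  R[1]: 0 1 1 1 1
  R[2]: 1 2 2 2 2
  R[3]: 1 2 3 3 3
  R[4]: 1 2 3 3 4
  R[5]: 1 2 3 4 5

hence w(1..5) = (2, 1, 3, 5, 4).

2 SE-corners of the 2-cell Rothe diagram give Ess(w):

[(1, 1, 0), (4, 4, 3)]


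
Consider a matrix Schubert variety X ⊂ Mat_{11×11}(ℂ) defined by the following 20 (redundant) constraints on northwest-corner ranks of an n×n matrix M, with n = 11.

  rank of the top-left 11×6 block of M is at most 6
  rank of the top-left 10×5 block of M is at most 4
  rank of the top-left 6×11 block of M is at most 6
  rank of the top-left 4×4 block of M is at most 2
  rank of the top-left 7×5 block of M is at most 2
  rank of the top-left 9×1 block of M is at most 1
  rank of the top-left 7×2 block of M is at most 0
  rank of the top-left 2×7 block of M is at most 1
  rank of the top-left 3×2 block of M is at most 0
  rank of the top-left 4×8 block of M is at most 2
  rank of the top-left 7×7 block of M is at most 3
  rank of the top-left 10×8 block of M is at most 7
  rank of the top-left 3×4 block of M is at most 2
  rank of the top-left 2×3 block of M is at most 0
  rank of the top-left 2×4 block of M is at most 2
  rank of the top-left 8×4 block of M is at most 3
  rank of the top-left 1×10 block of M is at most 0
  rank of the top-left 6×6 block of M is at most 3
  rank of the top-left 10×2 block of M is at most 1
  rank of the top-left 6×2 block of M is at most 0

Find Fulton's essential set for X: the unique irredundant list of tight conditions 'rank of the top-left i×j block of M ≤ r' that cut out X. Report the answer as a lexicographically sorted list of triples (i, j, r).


The tightest implied rank at each (i,j), from the 20 conditions:

  i=1: 0  0  0  0  0  0  0  0  0  0  1
  i=2: 0  0  0  1  1  1  1  1  1  1  2
  i=3: 0  0  1  2  2  2  2  2  2  2  3
  i=4: 0  0  1  2  2  2  2  2  3  3  4
  i=5: 0  0  1  2  2  3  3  3  4  4  5
  i=6: 0  0  1  2  2  3  3  4  5  5  6
  i=7: 0  0  1  2  2  3  3  4  5  6  7
  i=8: 1  1  2  3  3  4  4  5  6  7  8
  i=9: 1  1  2  3  4  5  5  6  7  8  9
  i=10: 1  1  2  3  4  5  6  7  8  9  10
  i=11: 1  2  3  4  5  6  7  8  9  10  11

hence w(1..11) = (11, 4, 3, 9, 6, 8, 10, 1, 5, 7, 2).

7 SE-corners of the 34-cell Rothe diagram give Ess(w):

[(1, 10, 0), (2, 3, 0), (4, 8, 2), (7, 2, 0), (7, 5, 2), (7, 7, 3), (10, 2, 1)]


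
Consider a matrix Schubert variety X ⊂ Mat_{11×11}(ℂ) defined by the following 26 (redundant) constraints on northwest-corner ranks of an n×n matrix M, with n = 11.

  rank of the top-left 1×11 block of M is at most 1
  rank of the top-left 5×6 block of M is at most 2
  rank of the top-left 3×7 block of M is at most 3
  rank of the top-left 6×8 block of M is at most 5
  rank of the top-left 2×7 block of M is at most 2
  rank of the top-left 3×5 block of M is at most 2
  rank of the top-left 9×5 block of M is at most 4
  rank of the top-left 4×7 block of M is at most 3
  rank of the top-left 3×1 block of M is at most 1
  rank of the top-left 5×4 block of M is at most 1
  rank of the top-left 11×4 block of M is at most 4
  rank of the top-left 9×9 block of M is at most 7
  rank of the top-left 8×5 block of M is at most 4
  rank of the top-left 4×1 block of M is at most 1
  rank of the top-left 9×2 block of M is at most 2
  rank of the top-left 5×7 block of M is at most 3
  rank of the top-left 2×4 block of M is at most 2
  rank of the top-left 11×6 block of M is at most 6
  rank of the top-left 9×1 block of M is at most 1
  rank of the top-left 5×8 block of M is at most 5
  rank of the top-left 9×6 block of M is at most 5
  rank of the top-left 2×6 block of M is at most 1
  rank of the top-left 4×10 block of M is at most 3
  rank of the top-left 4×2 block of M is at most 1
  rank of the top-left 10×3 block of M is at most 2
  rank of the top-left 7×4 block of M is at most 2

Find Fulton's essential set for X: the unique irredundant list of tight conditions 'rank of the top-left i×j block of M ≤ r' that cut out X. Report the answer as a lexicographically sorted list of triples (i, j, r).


Recovering R(i,j) via the rank-extension bound from the 26 conditions:

  i=1: 1 1 1 1 1 1 1 1 1 1 1
  i=2: 1 1 1 1 1 1 2 2 2 2 2
  i=3: 1 1 1 1 2 2 3 3 3 3 3
  i=4: 1 1 1 1 2 2 3 3 3 3 4
  i=5: 1 1 1 1 2 2 3 4 4 4 5
  i=6: 1 2 2 2 3 3 4 5 5 5 6
  i=7: 1 2 2 2 3 4 5 6 6 6 7
  i=8: 1 2 2 3 4 5 6 7 7 7 8
  i=9: 1 2 2 3 4 5 6 7 7 8 9
  i=10: 1 2 2 3 4 5 6 7 8 9 10
  i=11: 1 2 3 4 5 6 7 8 9 10 11

reading off 1-entries of Δ²R: w = (1, 7, 5, 11, 8, 2, 6, 4, 10, 9, 3).

D(w) has 25 cells with 7 SE-corners; essential set:

[(2, 6, 1), (4, 10, 3), (5, 4, 1), (5, 6, 2), (7, 4, 2), (9, 9, 7), (10, 3, 2)]


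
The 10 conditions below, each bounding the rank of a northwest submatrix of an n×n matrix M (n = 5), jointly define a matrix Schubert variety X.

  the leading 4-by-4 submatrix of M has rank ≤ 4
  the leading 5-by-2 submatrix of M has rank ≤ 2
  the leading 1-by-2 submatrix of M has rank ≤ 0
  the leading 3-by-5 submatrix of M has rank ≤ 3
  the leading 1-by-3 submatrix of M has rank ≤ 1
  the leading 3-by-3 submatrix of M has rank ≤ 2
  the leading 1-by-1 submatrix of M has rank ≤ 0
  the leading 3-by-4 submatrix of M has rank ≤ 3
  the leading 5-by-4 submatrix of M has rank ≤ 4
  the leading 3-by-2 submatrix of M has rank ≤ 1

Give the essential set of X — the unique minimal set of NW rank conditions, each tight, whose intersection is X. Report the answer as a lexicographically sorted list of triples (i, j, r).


Computing R[i][j] = min implied NW-rank bound (n=5, 10 conditions):

  row 1: 0 | 0 | 1 | 1 | 1
  row 2: 1 | 1 | 2 | 2 | 2
  row 3: 1 | 1 | 2 | 3 | 3
  row 4: 1 | 2 | 3 | 4 | 4
  row 5: 1 | 2 | 3 | 4 | 5

second differences of R give the permutation w = (3, 1, 4, 2, 5).

2 SE-corners of the 3-cell Rothe diagram give Ess(w):

[(1, 2, 0), (3, 2, 1)]


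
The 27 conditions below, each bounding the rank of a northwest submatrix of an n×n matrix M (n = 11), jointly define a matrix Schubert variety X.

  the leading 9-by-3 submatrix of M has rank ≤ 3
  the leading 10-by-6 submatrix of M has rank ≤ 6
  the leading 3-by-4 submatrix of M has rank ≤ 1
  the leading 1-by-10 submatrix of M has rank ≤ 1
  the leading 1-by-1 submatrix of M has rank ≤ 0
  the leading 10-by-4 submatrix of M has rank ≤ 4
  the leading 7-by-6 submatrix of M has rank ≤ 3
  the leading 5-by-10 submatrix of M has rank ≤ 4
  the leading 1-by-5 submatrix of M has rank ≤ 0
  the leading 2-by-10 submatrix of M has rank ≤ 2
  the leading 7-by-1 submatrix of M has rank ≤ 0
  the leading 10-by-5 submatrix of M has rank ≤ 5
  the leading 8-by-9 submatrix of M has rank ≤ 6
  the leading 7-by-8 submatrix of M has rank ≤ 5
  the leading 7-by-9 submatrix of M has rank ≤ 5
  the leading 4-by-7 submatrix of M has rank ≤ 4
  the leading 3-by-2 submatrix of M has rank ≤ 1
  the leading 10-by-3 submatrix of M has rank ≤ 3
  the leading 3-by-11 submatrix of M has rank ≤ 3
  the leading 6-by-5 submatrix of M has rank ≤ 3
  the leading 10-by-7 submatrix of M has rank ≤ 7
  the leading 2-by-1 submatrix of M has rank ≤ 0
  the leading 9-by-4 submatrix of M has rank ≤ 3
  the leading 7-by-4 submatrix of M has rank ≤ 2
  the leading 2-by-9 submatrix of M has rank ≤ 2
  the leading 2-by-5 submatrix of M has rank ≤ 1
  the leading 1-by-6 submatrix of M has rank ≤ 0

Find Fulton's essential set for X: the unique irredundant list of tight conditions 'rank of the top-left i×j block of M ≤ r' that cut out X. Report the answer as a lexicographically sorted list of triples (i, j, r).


Reconstructing r_w from the 27 given conditions:

  R[1]: 0 | 0 | 0 | 0 | 0 | 0 | 1 | 1 | 1 | 1 | 1
  R[2]: 0 | 1 | 1 | 1 | 1 | 1 | 2 | 2 | 2 | 2 | 2
  R[3]: 0 | 1 | 1 | 1 | 2 | 2 | 3 | 3 | 3 | 3 | 3
  R[4]: 0 | 1 | 2 | 2 | 3 | 3 | 4 | 4 | 4 | 4 | 4
  R[5]: 0 | 1 | 2 | 2 | 3 | 3 | 4 | 4 | 4 | 4 | 5
  R[6]: 0 | 1 | 2 | 2 | 3 | 3 | 4 | 5 | 5 | 5 | 6
  R[7]: 0 | 1 | 2 | 2 | 3 | 3 | 4 | 5 | 5 | 6 | 7
  R[8]: 1 | 2 | 3 | 3 | 4 | 4 | 5 | 6 | 6 | 7 | 8
  R[9]: 1 | 2 | 3 | 3 | 4 | 5 | 6 | 7 | 7 | 8 | 9
  R[10]: 1 | 2 | 3 | 4 | 5 | 6 | 7 | 8 | 8 | 9 | 10
  R[11]: 1 | 2 | 3 | 4 | 5 | 6 | 7 | 8 | 9 | 10 | 11

so w = (7, 2, 5, 3, 11, 8, 10, 1, 6, 4, 9).

8 SE-corners of the 25-cell Rothe diagram give Ess(w):

[(1, 6, 0), (3, 4, 1), (5, 10, 4), (7, 1, 0), (7, 4, 2), (7, 6, 3), (7, 9, 5), (9, 4, 3)]
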